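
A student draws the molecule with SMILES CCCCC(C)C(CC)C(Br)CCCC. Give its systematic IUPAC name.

5-bromo-6-ethyl-7-methylundecane

The parent chain contains 11 carbons (undecane).
The numbering direction is chosen so that the locant sets are identical either way, so the alphabetically earlier bromo substituent takes the lower locant (5 rather than 7).
That gives a bromo group at C-5; an ethyl group at C-6; a methyl group at C-7.
Prefixes are listed alphabetically: bromo, ethyl, methyl.
Assembling the pieces gives 5-bromo-6-ethyl-7-methylundecane.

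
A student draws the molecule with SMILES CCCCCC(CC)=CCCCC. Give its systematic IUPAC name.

The longest carbon chain that includes the multiple bond has 11 carbons, so the parent hydride is undecane.
There is one C=C double bond, indicated by the ending -ene.
Choose the numbering such that numbering from this end puts the double bond at C-5 rather than C-6.
That gives the double bond between C-5 and C-6; an ethyl group at C-6.
Putting it together: 6-ethylundec-5-ene.

6-ethylundec-5-ene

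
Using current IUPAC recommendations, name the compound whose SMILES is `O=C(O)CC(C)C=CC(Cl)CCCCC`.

The longest carbon chain that includes the –COOH group and the multiple bond has 11 carbons, so the parent hydride is undecane.
The highest-priority functional group is a carboxylic acid (terminal –COOH), so the name ends in -oic acid.
The chain contains a C=C double bond, so the unsaturation ending is -ene.
Choose the numbering such that the carboxylic acid carbon is C-1 by definition.
This places the double bond between C-4 and C-5; a chloro group at C-6; a methyl group at C-3.
The substituents are ordered alphabetically, ignoring any di-/tri- multipliers.
Assembling the pieces gives 6-chloro-3-methylundec-4-enoic acid.

6-chloro-3-methylundec-4-enoic acid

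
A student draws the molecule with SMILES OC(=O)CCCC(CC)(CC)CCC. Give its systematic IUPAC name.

5,5-diethyloctanoic acid

The longest carbon chain that includes the –COOH group has 8 carbons, so the parent hydride is octane.
A carboxylic acid (terminal –COOH) is the principal characteristic group, giving the suffix -oic acid.
Number the chain so that the carboxylic acid carbon is C-1 by definition.
That gives two ethyl groups at C-5.
Putting it together: 5,5-diethyloctanoic acid.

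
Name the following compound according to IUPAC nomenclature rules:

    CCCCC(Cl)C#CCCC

The longest chain bearing the multiple bond is 10 carbons long (decane).
The chain contains a C≡C triple bond, so the unsaturation ending is -yne.
The numbering direction is chosen so that numbering from this end puts the triple bond at C-4 rather than C-6.
This places the triple bond between C-4 and C-5; a chloro group at C-6.
The name is 6-chlorodec-4-yne.

6-chlorodec-4-yne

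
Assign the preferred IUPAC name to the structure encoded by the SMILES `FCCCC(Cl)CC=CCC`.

6-chloro-9-fluoronon-3-ene

The longest carbon chain that includes the multiple bond has 9 carbons, so the parent hydride is nonane.
A C=C double bond in the chain gives the infix -ene-.
Number the chain so that numbering from this end puts the double bond at C-3 rather than C-6.
That gives the double bond between C-3 and C-4; a chloro group at C-6; a fluoro group at C-9.
Substituent prefixes are cited in alphabetical order (multiplying prefixes like di-/tri- are ignored for ordering).
The name is 6-chloro-9-fluoronon-3-ene.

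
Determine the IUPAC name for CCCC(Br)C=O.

2-bromopentanal

Counting along the main chain through the –CHO group gives 5 carbons: the parent is pentane.
The principal characteristic group is an aldehyde (terminal –CHO), named with the suffix -al.
Choose the numbering such that the aldehyde carbon is C-1 by definition.
That gives a bromo group at C-2.
Putting it together: 2-bromopentanal.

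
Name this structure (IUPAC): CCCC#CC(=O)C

hept-3-yn-2-one

The longest chain bearing the carbonyl and the multiple bond is 7 carbons long (heptane).
The principal characteristic group is a ketone (C=O on an internal carbon), named with the suffix -one.
The chain contains a C≡C triple bond, so the unsaturation ending is -yne.
Number the chain so that numbering from this end puts the carbonyl group at C-2 rather than C-6.
With this numbering: the carbonyl at C-2; the triple bond between C-3 and C-4.
Putting it together: hept-3-yn-2-one.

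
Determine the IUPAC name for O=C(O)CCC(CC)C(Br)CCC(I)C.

5-bromo-4-ethyl-8-iodononanoic acid

The longest carbon chain that includes the –COOH group has 9 carbons, so the parent hydride is nonane.
The highest-priority functional group is a carboxylic acid (terminal –COOH), so the name ends in -oic acid.
Choose the numbering such that the carboxylic acid carbon is C-1 by definition.
That gives a bromo group at C-5; an ethyl group at C-4; an iodo group at C-8.
Prefixes are listed alphabetically: bromo, ethyl, iodo.
The name is 5-bromo-4-ethyl-8-iodononanoic acid.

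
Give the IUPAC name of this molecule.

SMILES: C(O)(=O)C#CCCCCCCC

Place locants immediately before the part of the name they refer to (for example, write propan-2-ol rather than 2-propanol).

The longest carbon chain that includes the –COOH group and the multiple bond has 10 carbons, so the parent hydride is decane.
The principal characteristic group is a carboxylic acid (terminal –COOH), named with the suffix -oic acid.
A C≡C triple bond in the chain gives the infix -yne-.
Choose the numbering such that the carboxylic acid carbon is C-1 by definition.
That gives the triple bond between C-2 and C-3.
The name is dec-2-ynoic acid.

dec-2-ynoic acid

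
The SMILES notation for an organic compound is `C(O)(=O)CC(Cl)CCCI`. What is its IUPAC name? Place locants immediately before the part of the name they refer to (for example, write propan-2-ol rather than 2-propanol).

3-chloro-6-iodohexanoic acid

The longest carbon chain that includes the –COOH group has 6 carbons, so the parent hydride is hexane.
The highest-priority functional group is a carboxylic acid (terminal –COOH), so the name ends in -oic acid.
The numbering direction is chosen so that the carboxylic acid carbon is C-1 by definition.
That gives a chloro group at C-3; an iodo group at C-6.
Substituent prefixes are cited in alphabetical order (multiplying prefixes like di-/tri- are ignored for ordering).
The name is 3-chloro-6-iodohexanoic acid.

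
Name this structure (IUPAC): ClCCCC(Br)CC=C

The longest carbon chain that includes the multiple bond has 7 carbons, so the parent hydride is heptane.
There is one C=C double bond, indicated by the ending -ene.
The numbering direction is chosen so that numbering from this end puts the double bond at C-1 rather than C-6.
With this numbering: the double bond between C-1 and C-2; a bromo group at C-4; a chloro group at C-7.
The substituents are ordered alphabetically, ignoring any di-/tri- multipliers.
Assembling the pieces gives 4-bromo-7-chlorohept-1-ene.

4-bromo-7-chlorohept-1-ene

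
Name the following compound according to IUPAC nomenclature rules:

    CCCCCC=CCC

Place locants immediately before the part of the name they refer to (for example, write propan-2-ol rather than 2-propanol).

The longest chain bearing the multiple bond is 9 carbons long (nonane).
The chain contains a C=C double bond, so the unsaturation ending is -ene.
The numbering direction is chosen so that numbering from this end puts the double bond at C-3 rather than C-6.
With this numbering: the double bond between C-3 and C-4.
Putting it together: non-3-ene.

non-3-ene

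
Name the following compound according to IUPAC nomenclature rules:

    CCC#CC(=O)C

The longest chain bearing the carbonyl and the multiple bond is 6 carbons long (hexane).
The highest-priority functional group is a ketone (C=O on an internal carbon), so the name ends in -one.
The chain contains a C≡C triple bond, so the unsaturation ending is -yne.
The numbering direction is chosen so that numbering from this end puts the carbonyl group at C-2 rather than C-5.
That gives the carbonyl at C-2; the triple bond between C-3 and C-4.
Putting it together: hex-3-yn-2-one.

hex-3-yn-2-one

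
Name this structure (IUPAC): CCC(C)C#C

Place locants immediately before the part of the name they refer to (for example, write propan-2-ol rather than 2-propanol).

The longest carbon chain that includes the multiple bond has 5 carbons, so the parent hydride is pentane.
There is one C≡C triple bond, indicated by the ending -yne.
Number the chain so that numbering from this end puts the triple bond at C-1 rather than C-4.
This places the triple bond between C-1 and C-2; a methyl group at C-3.
Assembling the pieces gives 3-methylpent-1-yne.

3-methylpent-1-yne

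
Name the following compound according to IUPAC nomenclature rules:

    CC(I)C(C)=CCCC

2-iodo-3-methylhept-3-ene

The longest carbon chain that includes the multiple bond has 7 carbons, so the parent hydride is heptane.
A C=C double bond in the chain gives the infix -ene-.
Choose the numbering such that numbering from this end puts the double bond at C-3 rather than C-4.
That gives the double bond between C-3 and C-4; an iodo group at C-2; a methyl group at C-3.
Substituent prefixes are cited in alphabetical order (multiplying prefixes like di-/tri- are ignored for ordering).
The name is 2-iodo-3-methylhept-3-ene.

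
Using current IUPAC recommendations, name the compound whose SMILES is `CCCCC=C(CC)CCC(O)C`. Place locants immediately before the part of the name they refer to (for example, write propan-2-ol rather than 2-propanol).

5-ethyldec-5-en-2-ol

Counting along the main chain through the –OH group and the multiple bond gives 10 carbons: the parent is decane.
The highest-priority functional group is an alcohol (–OH), so the name ends in -ol.
A C=C double bond in the chain gives the infix -ene-.
Number the chain so that numbering from this end puts the hydroxyl group at C-2 rather than C-9.
This places the hydroxyl at C-2; the double bond between C-5 and C-6; an ethyl group at C-5.
Putting it together: 5-ethyldec-5-en-2-ol.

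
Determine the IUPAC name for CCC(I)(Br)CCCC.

3-bromo-3-iodoheptane

The parent chain contains 7 carbons (heptane).
Choose the numbering such that the substituent locant set {3,3} is lower than {5,5} at the first point of difference.
That gives a bromo group at C-3; an iodo group at C-3.
The substituents are ordered alphabetically, ignoring any di-/tri- multipliers.
Putting it together: 3-bromo-3-iodoheptane.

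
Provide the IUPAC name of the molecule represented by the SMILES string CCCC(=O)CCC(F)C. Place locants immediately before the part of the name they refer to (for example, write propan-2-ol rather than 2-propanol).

7-fluorooctan-4-one

Counting along the main chain through the carbonyl gives 8 carbons: the parent is octane.
A ketone (C=O on an internal carbon) is the principal characteristic group, giving the suffix -one.
Number the chain so that numbering from this end puts the carbonyl group at C-4 rather than C-5.
That gives the carbonyl at C-4; a fluoro group at C-7.
The name is 7-fluorooctan-4-one.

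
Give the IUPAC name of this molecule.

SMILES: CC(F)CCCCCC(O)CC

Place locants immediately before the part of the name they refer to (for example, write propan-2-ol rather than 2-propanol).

Counting along the main chain through the –OH group gives 10 carbons: the parent is decane.
The principal characteristic group is an alcohol (–OH), named with the suffix -ol.
Number the chain so that numbering from this end puts the hydroxyl group at C-3 rather than C-8.
This places the hydroxyl at C-3; a fluoro group at C-9.
Assembling the pieces gives 9-fluorodecan-3-ol.

9-fluorodecan-3-ol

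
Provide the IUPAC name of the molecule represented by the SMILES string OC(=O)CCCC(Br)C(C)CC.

5-bromo-6-methyloctanoic acid

Counting along the main chain through the –COOH group gives 8 carbons: the parent is octane.
The highest-priority functional group is a carboxylic acid (terminal –COOH), so the name ends in -oic acid.
Choose the numbering such that the carboxylic acid carbon is C-1 by definition.
That gives a bromo group at C-5; a methyl group at C-6.
Substituent prefixes are cited in alphabetical order (multiplying prefixes like di-/tri- are ignored for ordering).
Putting it together: 5-bromo-6-methyloctanoic acid.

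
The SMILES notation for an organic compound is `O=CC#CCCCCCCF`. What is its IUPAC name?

Counting along the main chain through the –CHO group and the multiple bond gives 9 carbons: the parent is nonane.
An aldehyde (terminal –CHO) is the principal characteristic group, giving the suffix -al.
A C≡C triple bond in the chain gives the infix -yne-.
Choose the numbering such that the aldehyde carbon is C-1 by definition.
That gives the triple bond between C-2 and C-3; a fluoro group at C-9.
Putting it together: 9-fluoronon-2-ynal.

9-fluoronon-2-ynal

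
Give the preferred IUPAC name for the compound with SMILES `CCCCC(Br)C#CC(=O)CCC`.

Counting along the main chain through the carbonyl and the multiple bond gives 11 carbons: the parent is undecane.
A ketone (C=O on an internal carbon) is the principal characteristic group, giving the suffix -one.
There is one C≡C triple bond, indicated by the ending -yne.
The numbering direction is chosen so that numbering from this end puts the carbonyl group at C-4 rather than C-8.
With this numbering: the carbonyl at C-4; the triple bond between C-5 and C-6; a bromo group at C-7.
The name is 7-bromoundec-5-yn-4-one.

7-bromoundec-5-yn-4-one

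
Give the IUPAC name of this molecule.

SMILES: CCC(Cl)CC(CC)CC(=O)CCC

8-chloro-6-ethyldecan-4-one

The longest chain bearing the carbonyl is 10 carbons long (decane).
The highest-priority functional group is a ketone (C=O on an internal carbon), so the name ends in -one.
Number the chain so that numbering from this end puts the carbonyl group at C-4 rather than C-7.
With this numbering: the carbonyl at C-4; a chloro group at C-8; an ethyl group at C-6.
Prefixes are listed alphabetically: chloro, ethyl.
Putting it together: 8-chloro-6-ethyldecan-4-one.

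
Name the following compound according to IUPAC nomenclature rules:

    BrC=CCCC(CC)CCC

1-bromo-5-ethyloct-1-ene

The longest chain bearing the multiple bond is 8 carbons long (octane).
The chain contains a C=C double bond, so the unsaturation ending is -ene.
Number the chain so that numbering from this end puts the double bond at C-1 rather than C-7.
That gives the double bond between C-1 and C-2; a bromo group at C-1; an ethyl group at C-5.
The substituents are ordered alphabetically, ignoring any di-/tri- multipliers.
The name is 1-bromo-5-ethyloct-1-ene.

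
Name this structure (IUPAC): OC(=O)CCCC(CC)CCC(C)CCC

The longest carbon chain that includes the –COOH group has 11 carbons, so the parent hydride is undecane.
The principal characteristic group is a carboxylic acid (terminal –COOH), named with the suffix -oic acid.
Number the chain so that the carboxylic acid carbon is C-1 by definition.
That gives an ethyl group at C-5; a methyl group at C-8.
The substituents are ordered alphabetically, ignoring any di-/tri- multipliers.
Assembling the pieces gives 5-ethyl-8-methylundecanoic acid.

5-ethyl-8-methylundecanoic acid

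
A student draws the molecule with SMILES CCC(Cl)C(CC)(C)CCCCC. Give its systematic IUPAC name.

The longest continuous carbon chain has 9 atoms, so the parent hydride is nonane.
The numbering direction is chosen so that the substituent locant set {3,4,4} is lower than {6,6,7} at the first point of difference.
With this numbering: a chloro group at C-3; an ethyl group at C-4; a methyl group at C-4.
Prefixes are listed alphabetically: chloro, ethyl, methyl.
Assembling the pieces gives 3-chloro-4-ethyl-4-methylnonane.

3-chloro-4-ethyl-4-methylnonane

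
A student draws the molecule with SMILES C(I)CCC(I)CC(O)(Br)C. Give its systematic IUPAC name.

The longest chain bearing the –OH group is 7 carbons long (heptane).
The principal characteristic group is an alcohol (–OH), named with the suffix -ol.
Choose the numbering such that numbering from this end puts the hydroxyl group at C-2 rather than C-6.
With this numbering: the hydroxyl at C-2; a bromo group at C-2; iodo groups at C-4 and C-7.
Prefixes are listed alphabetically: bromo, iodo.
Putting it together: 2-bromo-4,7-diiodoheptan-2-ol.

2-bromo-4,7-diiodoheptan-2-ol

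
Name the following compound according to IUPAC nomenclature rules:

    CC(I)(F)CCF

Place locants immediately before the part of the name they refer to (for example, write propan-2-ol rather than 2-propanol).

1,3-difluoro-3-iodobutane

The parent chain contains 4 carbons (butane).
Number the chain so that the substituent locant set {1,3,3} is lower than {2,2,4} at the first point of difference.
This places fluoro groups at C-1 and C-3; an iodo group at C-3.
Prefixes are listed alphabetically: fluoro, iodo.
Assembling the pieces gives 1,3-difluoro-3-iodobutane.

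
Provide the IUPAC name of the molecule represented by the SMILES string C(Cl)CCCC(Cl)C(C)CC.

The parent chain contains 8 carbons (octane).
Choose the numbering such that the substituent locant set {1,5,6} is lower than {3,4,8} at the first point of difference.
With this numbering: chloro groups at C-1 and C-5; a methyl group at C-6.
Prefixes are listed alphabetically: chloro, methyl.
The name is 1,5-dichloro-6-methyloctane.

1,5-dichloro-6-methyloctane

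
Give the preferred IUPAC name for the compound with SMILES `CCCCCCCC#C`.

non-1-yne

The longest carbon chain that includes the multiple bond has 9 carbons, so the parent hydride is nonane.
There is one C≡C triple bond, indicated by the ending -yne.
Choose the numbering such that numbering from this end puts the triple bond at C-1 rather than C-8.
That gives the triple bond between C-1 and C-2.
Putting it together: non-1-yne.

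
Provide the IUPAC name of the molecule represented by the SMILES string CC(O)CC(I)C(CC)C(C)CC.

5-ethyl-4-iodo-6-methyloctan-2-ol

The longest carbon chain that includes the –OH group has 8 carbons, so the parent hydride is octane.
The principal characteristic group is an alcohol (–OH), named with the suffix -ol.
The numbering direction is chosen so that numbering from this end puts the hydroxyl group at C-2 rather than C-7.
With this numbering: the hydroxyl at C-2; an ethyl group at C-5; an iodo group at C-4; a methyl group at C-6.
Prefixes are listed alphabetically: ethyl, iodo, methyl.
Putting it together: 5-ethyl-4-iodo-6-methyloctan-2-ol.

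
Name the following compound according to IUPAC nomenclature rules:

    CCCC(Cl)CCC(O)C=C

6-chloronon-1-en-3-ol

The longest chain bearing the –OH group and the multiple bond is 9 carbons long (nonane).
The highest-priority functional group is an alcohol (–OH), so the name ends in -ol.
A C=C double bond in the chain gives the infix -ene-.
The numbering direction is chosen so that numbering from this end puts the hydroxyl group at C-3 rather than C-7.
With this numbering: the hydroxyl at C-3; the double bond between C-1 and C-2; a chloro group at C-6.
The name is 6-chloronon-1-en-3-ol.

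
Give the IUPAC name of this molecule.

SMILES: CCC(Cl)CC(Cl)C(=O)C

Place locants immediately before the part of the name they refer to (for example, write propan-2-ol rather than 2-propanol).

3,5-dichloroheptan-2-one

The longest carbon chain that includes the carbonyl has 7 carbons, so the parent hydride is heptane.
A ketone (C=O on an internal carbon) is the principal characteristic group, giving the suffix -one.
Choose the numbering such that numbering from this end puts the carbonyl group at C-2 rather than C-6.
That gives the carbonyl at C-2; chloro groups at C-3 and C-5.
Putting it together: 3,5-dichloroheptan-2-one.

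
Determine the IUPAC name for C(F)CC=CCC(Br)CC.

The longest chain bearing the multiple bond is 8 carbons long (octane).
The chain contains a C=C double bond, so the unsaturation ending is -ene.
Number the chain so that numbering from this end puts the double bond at C-3 rather than C-5.
That gives the double bond between C-3 and C-4; a bromo group at C-6; a fluoro group at C-1.
Prefixes are listed alphabetically: bromo, fluoro.
Putting it together: 6-bromo-1-fluorooct-3-ene.

6-bromo-1-fluorooct-3-ene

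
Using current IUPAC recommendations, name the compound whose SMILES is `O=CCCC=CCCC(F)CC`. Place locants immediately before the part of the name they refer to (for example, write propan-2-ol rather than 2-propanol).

8-fluorodec-4-enal

Counting along the main chain through the –CHO group and the multiple bond gives 10 carbons: the parent is decane.
The principal characteristic group is an aldehyde (terminal –CHO), named with the suffix -al.
The chain contains a C=C double bond, so the unsaturation ending is -ene.
Number the chain so that the aldehyde carbon is C-1 by definition.
That gives the double bond between C-4 and C-5; a fluoro group at C-8.
The name is 8-fluorodec-4-enal.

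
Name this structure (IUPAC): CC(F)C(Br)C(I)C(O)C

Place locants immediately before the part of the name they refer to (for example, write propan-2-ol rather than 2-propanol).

4-bromo-5-fluoro-3-iodohexan-2-ol

The longest chain bearing the –OH group is 6 carbons long (hexane).
The highest-priority functional group is an alcohol (–OH), so the name ends in -ol.
Choose the numbering such that numbering from this end puts the hydroxyl group at C-2 rather than C-5.
With this numbering: the hydroxyl at C-2; a bromo group at C-4; a fluoro group at C-5; an iodo group at C-3.
Prefixes are listed alphabetically: bromo, fluoro, iodo.
Putting it together: 4-bromo-5-fluoro-3-iodohexan-2-ol.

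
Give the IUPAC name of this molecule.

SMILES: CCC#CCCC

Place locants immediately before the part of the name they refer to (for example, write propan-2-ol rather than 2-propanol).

hept-3-yne

The longest carbon chain that includes the multiple bond has 7 carbons, so the parent hydride is heptane.
The chain contains a C≡C triple bond, so the unsaturation ending is -yne.
Number the chain so that numbering from this end puts the triple bond at C-3 rather than C-4.
With this numbering: the triple bond between C-3 and C-4.
The name is hept-3-yne.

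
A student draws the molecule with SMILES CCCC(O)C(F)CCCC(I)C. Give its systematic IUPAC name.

The longest chain bearing the –OH group is 10 carbons long (decane).
An alcohol (–OH) is the principal characteristic group, giving the suffix -ol.
Choose the numbering such that numbering from this end puts the hydroxyl group at C-4 rather than C-7.
This places the hydroxyl at C-4; a fluoro group at C-5; an iodo group at C-9.
Substituent prefixes are cited in alphabetical order (multiplying prefixes like di-/tri- are ignored for ordering).
The name is 5-fluoro-9-iododecan-4-ol.

5-fluoro-9-iododecan-4-ol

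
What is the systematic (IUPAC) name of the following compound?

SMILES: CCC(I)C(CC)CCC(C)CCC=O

7-ethyl-8-iodo-4-methyldecanal

The longest carbon chain that includes the –CHO group has 10 carbons, so the parent hydride is decane.
The principal characteristic group is an aldehyde (terminal –CHO), named with the suffix -al.
Number the chain so that the aldehyde carbon is C-1 by definition.
That gives an ethyl group at C-7; an iodo group at C-8; a methyl group at C-4.
The substituents are ordered alphabetically, ignoring any di-/tri- multipliers.
Assembling the pieces gives 7-ethyl-8-iodo-4-methyldecanal.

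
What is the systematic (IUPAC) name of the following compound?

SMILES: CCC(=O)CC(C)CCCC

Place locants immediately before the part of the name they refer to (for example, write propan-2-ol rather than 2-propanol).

5-methylnonan-3-one

The longest carbon chain that includes the carbonyl has 9 carbons, so the parent hydride is nonane.
A ketone (C=O on an internal carbon) is the principal characteristic group, giving the suffix -one.
The numbering direction is chosen so that numbering from this end puts the carbonyl group at C-3 rather than C-7.
That gives the carbonyl at C-3; a methyl group at C-5.
Putting it together: 5-methylnonan-3-one.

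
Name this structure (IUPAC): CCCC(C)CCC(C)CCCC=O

5,8-dimethylundecanal

Counting along the main chain through the –CHO group gives 11 carbons: the parent is undecane.
The principal characteristic group is an aldehyde (terminal –CHO), named with the suffix -al.
Number the chain so that the aldehyde carbon is C-1 by definition.
That gives methyl groups at C-5 and C-8.
Putting it together: 5,8-dimethylundecanal.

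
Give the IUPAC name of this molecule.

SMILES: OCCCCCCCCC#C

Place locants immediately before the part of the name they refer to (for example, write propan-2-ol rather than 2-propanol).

dec-9-yn-1-ol

Counting along the main chain through the –OH group and the multiple bond gives 10 carbons: the parent is decane.
The highest-priority functional group is an alcohol (–OH), so the name ends in -ol.
The chain contains a C≡C triple bond, so the unsaturation ending is -yne.
Number the chain so that numbering from this end puts the hydroxyl group at C-1 rather than C-10.
This places the hydroxyl at C-1; the triple bond between C-9 and C-10.
Putting it together: dec-9-yn-1-ol.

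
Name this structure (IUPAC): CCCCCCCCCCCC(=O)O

dodecanoic acid

The longest carbon chain that includes the –COOH group has 12 carbons, so the parent hydride is dodecane.
A carboxylic acid (terminal –COOH) is the principal characteristic group, giving the suffix -oic acid.
Choose the numbering such that the carboxylic acid carbon is C-1 by definition.
Assembling the pieces gives dodecanoic acid.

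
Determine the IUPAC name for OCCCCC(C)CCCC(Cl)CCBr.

11-bromo-9-chloro-5-methylundecan-1-ol

Counting along the main chain through the –OH group gives 11 carbons: the parent is undecane.
The highest-priority functional group is an alcohol (–OH), so the name ends in -ol.
Number the chain so that numbering from this end puts the hydroxyl group at C-1 rather than C-11.
This places the hydroxyl at C-1; a bromo group at C-11; a chloro group at C-9; a methyl group at C-5.
Prefixes are listed alphabetically: bromo, chloro, methyl.
Putting it together: 11-bromo-9-chloro-5-methylundecan-1-ol.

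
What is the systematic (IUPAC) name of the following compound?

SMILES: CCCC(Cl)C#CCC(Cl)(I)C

2,6-dichloro-2-iodonon-4-yne

Counting along the main chain through the multiple bond gives 9 carbons: the parent is nonane.
A C≡C triple bond in the chain gives the infix -yne-.
The numbering direction is chosen so that numbering from this end puts the triple bond at C-4 rather than C-5.
This places the triple bond between C-4 and C-5; chloro groups at C-2 and C-6; an iodo group at C-2.
Substituent prefixes are cited in alphabetical order (multiplying prefixes like di-/tri- are ignored for ordering).
Assembling the pieces gives 2,6-dichloro-2-iodonon-4-yne.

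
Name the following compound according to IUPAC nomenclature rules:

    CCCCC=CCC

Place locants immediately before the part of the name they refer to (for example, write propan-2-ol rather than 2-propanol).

Counting along the main chain through the multiple bond gives 8 carbons: the parent is octane.
The chain contains a C=C double bond, so the unsaturation ending is -ene.
Choose the numbering such that numbering from this end puts the double bond at C-3 rather than C-5.
That gives the double bond between C-3 and C-4.
Assembling the pieces gives oct-3-ene.

oct-3-ene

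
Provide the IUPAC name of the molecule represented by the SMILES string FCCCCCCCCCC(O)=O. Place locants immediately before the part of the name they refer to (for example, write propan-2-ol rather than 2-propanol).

Counting along the main chain through the –COOH group gives 10 carbons: the parent is decane.
The highest-priority functional group is a carboxylic acid (terminal –COOH), so the name ends in -oic acid.
The numbering direction is chosen so that the carboxylic acid carbon is C-1 by definition.
With this numbering: a fluoro group at C-10.
The name is 10-fluorodecanoic acid.

10-fluorodecanoic acid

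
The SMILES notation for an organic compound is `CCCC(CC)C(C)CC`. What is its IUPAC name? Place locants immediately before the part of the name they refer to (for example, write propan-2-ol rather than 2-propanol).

4-ethyl-3-methylheptane

The longest continuous carbon chain has 7 atoms, so the parent hydride is heptane.
The numbering direction is chosen so that the substituent locant set {3,4} is lower than {4,5} at the first point of difference.
With this numbering: an ethyl group at C-4; a methyl group at C-3.
The substituents are ordered alphabetically, ignoring any di-/tri- multipliers.
The name is 4-ethyl-3-methylheptane.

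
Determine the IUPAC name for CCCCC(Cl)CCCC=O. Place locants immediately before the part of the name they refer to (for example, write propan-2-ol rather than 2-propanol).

5-chlorononanal

The longest carbon chain that includes the –CHO group has 9 carbons, so the parent hydride is nonane.
An aldehyde (terminal –CHO) is the principal characteristic group, giving the suffix -al.
Number the chain so that the aldehyde carbon is C-1 by definition.
This places a chloro group at C-5.
Putting it together: 5-chlorononanal.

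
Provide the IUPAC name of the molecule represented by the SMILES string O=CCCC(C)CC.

4-methylhexanal

The longest carbon chain that includes the –CHO group has 6 carbons, so the parent hydride is hexane.
The highest-priority functional group is an aldehyde (terminal –CHO), so the name ends in -al.
Choose the numbering such that the aldehyde carbon is C-1 by definition.
That gives a methyl group at C-4.
The name is 4-methylhexanal.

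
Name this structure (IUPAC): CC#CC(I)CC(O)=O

The longest chain bearing the –COOH group and the multiple bond is 6 carbons long (hexane).
The highest-priority functional group is a carboxylic acid (terminal –COOH), so the name ends in -oic acid.
The chain contains a C≡C triple bond, so the unsaturation ending is -yne.
Choose the numbering such that the carboxylic acid carbon is C-1 by definition.
That gives the triple bond between C-4 and C-5; an iodo group at C-3.
Putting it together: 3-iodohex-4-ynoic acid.

3-iodohex-4-ynoic acid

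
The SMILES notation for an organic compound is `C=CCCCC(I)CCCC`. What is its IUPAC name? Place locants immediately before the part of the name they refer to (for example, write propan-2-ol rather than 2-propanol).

The longest carbon chain that includes the multiple bond has 10 carbons, so the parent hydride is decane.
There is one C=C double bond, indicated by the ending -ene.
The numbering direction is chosen so that numbering from this end puts the double bond at C-1 rather than C-9.
With this numbering: the double bond between C-1 and C-2; an iodo group at C-6.
The name is 6-iododec-1-ene.

6-iododec-1-ene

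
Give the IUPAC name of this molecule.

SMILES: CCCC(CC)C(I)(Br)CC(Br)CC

The parent chain contains 9 carbons (nonane).
The numbering direction is chosen so that the substituent locant set {3,5,5,6} is lower than {4,5,5,7} at the first point of difference.
That gives bromo groups at C-3 and C-5; an ethyl group at C-6; an iodo group at C-5.
The substituents are ordered alphabetically, ignoring any di-/tri- multipliers.
Putting it together: 3,5-dibromo-6-ethyl-5-iodononane.

3,5-dibromo-6-ethyl-5-iodononane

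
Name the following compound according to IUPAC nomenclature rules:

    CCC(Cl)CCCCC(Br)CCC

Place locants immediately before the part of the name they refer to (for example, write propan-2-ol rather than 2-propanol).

The longest carbon chain is 11 atoms: the parent is undecane.
Choose the numbering such that the substituent locant set {3,8} is lower than {4,9} at the first point of difference.
This places a bromo group at C-8; a chloro group at C-3.
Substituent prefixes are cited in alphabetical order (multiplying prefixes like di-/tri- are ignored for ordering).
Assembling the pieces gives 8-bromo-3-chloroundecane.

8-bromo-3-chloroundecane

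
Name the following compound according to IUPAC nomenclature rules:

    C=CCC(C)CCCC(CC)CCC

8-ethyl-4-methylundec-1-ene

The longest chain bearing the multiple bond is 11 carbons long (undecane).
The chain contains a C=C double bond, so the unsaturation ending is -ene.
The numbering direction is chosen so that numbering from this end puts the double bond at C-1 rather than C-10.
This places the double bond between C-1 and C-2; an ethyl group at C-8; a methyl group at C-4.
The substituents are ordered alphabetically, ignoring any di-/tri- multipliers.
The name is 8-ethyl-4-methylundec-1-ene.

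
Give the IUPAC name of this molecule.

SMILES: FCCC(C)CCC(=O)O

The longest carbon chain that includes the –COOH group has 6 carbons, so the parent hydride is hexane.
A carboxylic acid (terminal –COOH) is the principal characteristic group, giving the suffix -oic acid.
Number the chain so that the carboxylic acid carbon is C-1 by definition.
This places a fluoro group at C-6; a methyl group at C-4.
The substituents are ordered alphabetically, ignoring any di-/tri- multipliers.
Putting it together: 6-fluoro-4-methylhexanoic acid.

6-fluoro-4-methylhexanoic acid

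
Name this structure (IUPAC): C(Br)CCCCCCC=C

Counting along the main chain through the multiple bond gives 9 carbons: the parent is nonane.
There is one C=C double bond, indicated by the ending -ene.
Choose the numbering such that numbering from this end puts the double bond at C-1 rather than C-8.
With this numbering: the double bond between C-1 and C-2; a bromo group at C-9.
Assembling the pieces gives 9-bromonon-1-ene.

9-bromonon-1-ene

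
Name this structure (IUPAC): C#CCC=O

but-3-ynal

The longest chain bearing the –CHO group and the multiple bond is 4 carbons long (butane).
The highest-priority functional group is an aldehyde (terminal –CHO), so the name ends in -al.
The chain contains a C≡C triple bond, so the unsaturation ending is -yne.
The numbering direction is chosen so that the aldehyde carbon is C-1 by definition.
That gives the triple bond between C-3 and C-4.
Assembling the pieces gives but-3-ynal.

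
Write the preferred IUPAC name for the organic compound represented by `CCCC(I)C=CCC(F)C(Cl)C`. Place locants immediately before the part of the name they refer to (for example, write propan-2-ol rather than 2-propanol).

2-chloro-3-fluoro-7-iododec-5-ene

The longest carbon chain that includes the multiple bond has 10 carbons, so the parent hydride is decane.
A C=C double bond in the chain gives the infix -ene-.
Number the chain so that the substituent locant set {2,3,7} is lower than {4,8,9} at the first point of difference.
This places the double bond between C-5 and C-6; a chloro group at C-2; a fluoro group at C-3; an iodo group at C-7.
Prefixes are listed alphabetically: chloro, fluoro, iodo.
The name is 2-chloro-3-fluoro-7-iododec-5-ene.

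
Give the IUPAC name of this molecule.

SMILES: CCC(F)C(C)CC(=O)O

The longest chain bearing the –COOH group is 6 carbons long (hexane).
A carboxylic acid (terminal –COOH) is the principal characteristic group, giving the suffix -oic acid.
Number the chain so that the carboxylic acid carbon is C-1 by definition.
This places a fluoro group at C-4; a methyl group at C-3.
Substituent prefixes are cited in alphabetical order (multiplying prefixes like di-/tri- are ignored for ordering).
The name is 4-fluoro-3-methylhexanoic acid.

4-fluoro-3-methylhexanoic acid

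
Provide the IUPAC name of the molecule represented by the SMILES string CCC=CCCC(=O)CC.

Counting along the main chain through the carbonyl and the multiple bond gives 9 carbons: the parent is nonane.
The principal characteristic group is a ketone (C=O on an internal carbon), named with the suffix -one.
The chain contains a C=C double bond, so the unsaturation ending is -ene.
Choose the numbering such that numbering from this end puts the carbonyl group at C-3 rather than C-7.
With this numbering: the carbonyl at C-3; the double bond between C-6 and C-7.
Putting it together: non-6-en-3-one.

non-6-en-3-one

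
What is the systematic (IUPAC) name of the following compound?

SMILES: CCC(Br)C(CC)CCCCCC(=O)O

The longest carbon chain that includes the –COOH group has 10 carbons, so the parent hydride is decane.
The principal characteristic group is a carboxylic acid (terminal –COOH), named with the suffix -oic acid.
Number the chain so that the carboxylic acid carbon is C-1 by definition.
With this numbering: a bromo group at C-8; an ethyl group at C-7.
Substituent prefixes are cited in alphabetical order (multiplying prefixes like di-/tri- are ignored for ordering).
The name is 8-bromo-7-ethyldecanoic acid.

8-bromo-7-ethyldecanoic acid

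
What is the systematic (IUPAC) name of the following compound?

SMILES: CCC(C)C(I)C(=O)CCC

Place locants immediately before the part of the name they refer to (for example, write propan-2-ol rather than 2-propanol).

Counting along the main chain through the carbonyl gives 8 carbons: the parent is octane.
A ketone (C=O on an internal carbon) is the principal characteristic group, giving the suffix -one.
Number the chain so that numbering from this end puts the carbonyl group at C-4 rather than C-5.
With this numbering: the carbonyl at C-4; an iodo group at C-5; a methyl group at C-6.
The substituents are ordered alphabetically, ignoring any di-/tri- multipliers.
Assembling the pieces gives 5-iodo-6-methyloctan-4-one.

5-iodo-6-methyloctan-4-one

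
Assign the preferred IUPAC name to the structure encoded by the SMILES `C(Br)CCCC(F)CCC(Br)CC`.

1,8-dibromo-5-fluorodecane

The longest carbon chain is 10 atoms: the parent is decane.
Choose the numbering such that the substituent locant set {1,5,8} is lower than {3,6,10} at the first point of difference.
That gives bromo groups at C-1 and C-8; a fluoro group at C-5.
Substituent prefixes are cited in alphabetical order (multiplying prefixes like di-/tri- are ignored for ordering).
The name is 1,8-dibromo-5-fluorodecane.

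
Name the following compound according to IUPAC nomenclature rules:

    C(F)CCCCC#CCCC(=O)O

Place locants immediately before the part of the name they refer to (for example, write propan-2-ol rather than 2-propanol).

Counting along the main chain through the –COOH group and the multiple bond gives 10 carbons: the parent is decane.
A carboxylic acid (terminal –COOH) is the principal characteristic group, giving the suffix -oic acid.
The chain contains a C≡C triple bond, so the unsaturation ending is -yne.
Choose the numbering such that the carboxylic acid carbon is C-1 by definition.
This places the triple bond between C-4 and C-5; a fluoro group at C-10.
The name is 10-fluorodec-4-ynoic acid.

10-fluorodec-4-ynoic acid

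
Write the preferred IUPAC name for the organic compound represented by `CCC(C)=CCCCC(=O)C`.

Counting along the main chain through the carbonyl and the multiple bond gives 9 carbons: the parent is nonane.
The principal characteristic group is a ketone (C=O on an internal carbon), named with the suffix -one.
The chain contains a C=C double bond, so the unsaturation ending is -ene.
Number the chain so that numbering from this end puts the carbonyl group at C-2 rather than C-8.
This places the carbonyl at C-2; the double bond between C-6 and C-7; a methyl group at C-7.
The name is 7-methylnon-6-en-2-one.

7-methylnon-6-en-2-one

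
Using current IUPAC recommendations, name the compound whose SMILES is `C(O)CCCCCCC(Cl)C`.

8-chlorononan-1-ol

Counting along the main chain through the –OH group gives 9 carbons: the parent is nonane.
The principal characteristic group is an alcohol (–OH), named with the suffix -ol.
Number the chain so that numbering from this end puts the hydroxyl group at C-1 rather than C-9.
This places the hydroxyl at C-1; a chloro group at C-8.
The name is 8-chlorononan-1-ol.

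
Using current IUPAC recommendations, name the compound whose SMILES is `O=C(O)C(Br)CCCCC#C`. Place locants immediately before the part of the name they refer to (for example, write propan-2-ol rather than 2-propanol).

2-bromooct-7-ynoic acid

The longest carbon chain that includes the –COOH group and the multiple bond has 8 carbons, so the parent hydride is octane.
The highest-priority functional group is a carboxylic acid (terminal –COOH), so the name ends in -oic acid.
A C≡C triple bond in the chain gives the infix -yne-.
Choose the numbering such that the carboxylic acid carbon is C-1 by definition.
This places the triple bond between C-7 and C-8; a bromo group at C-2.
Assembling the pieces gives 2-bromooct-7-ynoic acid.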